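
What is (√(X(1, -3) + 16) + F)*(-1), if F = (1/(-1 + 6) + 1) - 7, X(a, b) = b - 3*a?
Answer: 29/5 - √10 ≈ 2.6377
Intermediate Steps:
F = -29/5 (F = (1/5 + 1) - 7 = (⅕ + 1) - 7 = 6/5 - 7 = -29/5 ≈ -5.8000)
(√(X(1, -3) + 16) + F)*(-1) = (√((-3 - 3*1) + 16) - 29/5)*(-1) = (√((-3 - 3) + 16) - 29/5)*(-1) = (√(-6 + 16) - 29/5)*(-1) = (√10 - 29/5)*(-1) = (-29/5 + √10)*(-1) = 29/5 - √10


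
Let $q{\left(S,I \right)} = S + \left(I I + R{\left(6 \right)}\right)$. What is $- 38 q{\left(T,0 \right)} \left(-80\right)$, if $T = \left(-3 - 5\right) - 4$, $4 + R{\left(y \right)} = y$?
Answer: $-30400$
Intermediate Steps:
$R{\left(y \right)} = -4 + y$
$T = -12$ ($T = -8 - 4 = -12$)
$q{\left(S,I \right)} = 2 + S + I^{2}$ ($q{\left(S,I \right)} = S + \left(I I + \left(-4 + 6\right)\right) = S + \left(I^{2} + 2\right) = S + \left(2 + I^{2}\right) = 2 + S + I^{2}$)
$- 38 q{\left(T,0 \right)} \left(-80\right) = - 38 \left(2 - 12 + 0^{2}\right) \left(-80\right) = - 38 \left(2 - 12 + 0\right) \left(-80\right) = \left(-38\right) \left(-10\right) \left(-80\right) = 380 \left(-80\right) = -30400$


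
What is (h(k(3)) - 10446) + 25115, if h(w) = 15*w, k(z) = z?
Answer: 14714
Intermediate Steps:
(h(k(3)) - 10446) + 25115 = (15*3 - 10446) + 25115 = (45 - 10446) + 25115 = -10401 + 25115 = 14714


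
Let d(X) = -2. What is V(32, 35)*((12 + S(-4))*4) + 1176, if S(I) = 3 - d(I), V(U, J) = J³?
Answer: 2916676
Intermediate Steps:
S(I) = 5 (S(I) = 3 - 1*(-2) = 3 + 2 = 5)
V(32, 35)*((12 + S(-4))*4) + 1176 = 35³*((12 + 5)*4) + 1176 = 42875*(17*4) + 1176 = 42875*68 + 1176 = 2915500 + 1176 = 2916676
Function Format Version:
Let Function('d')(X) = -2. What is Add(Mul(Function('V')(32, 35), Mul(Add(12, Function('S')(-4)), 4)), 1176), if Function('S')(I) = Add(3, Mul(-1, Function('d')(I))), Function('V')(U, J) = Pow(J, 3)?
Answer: 2916676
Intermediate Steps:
Function('S')(I) = 5 (Function('S')(I) = Add(3, Mul(-1, -2)) = Add(3, 2) = 5)
Add(Mul(Function('V')(32, 35), Mul(Add(12, Function('S')(-4)), 4)), 1176) = Add(Mul(Pow(35, 3), Mul(Add(12, 5), 4)), 1176) = Add(Mul(42875, Mul(17, 4)), 1176) = Add(Mul(42875, 68), 1176) = Add(2915500, 1176) = 2916676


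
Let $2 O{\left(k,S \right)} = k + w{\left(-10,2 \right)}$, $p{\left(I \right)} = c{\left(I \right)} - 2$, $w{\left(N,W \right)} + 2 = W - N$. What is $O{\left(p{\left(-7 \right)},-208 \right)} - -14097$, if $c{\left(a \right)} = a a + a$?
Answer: $14122$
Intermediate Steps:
$w{\left(N,W \right)} = -2 + W - N$ ($w{\left(N,W \right)} = -2 - \left(N - W\right) = -2 + W - N$)
$c{\left(a \right)} = a + a^{2}$ ($c{\left(a \right)} = a^{2} + a = a + a^{2}$)
$p{\left(I \right)} = -2 + I \left(1 + I\right)$ ($p{\left(I \right)} = I \left(1 + I\right) - 2 = -2 + I \left(1 + I\right)$)
$O{\left(k,S \right)} = 5 + \frac{k}{2}$ ($O{\left(k,S \right)} = \frac{k - -10}{2} = \frac{k + \left(-2 + 2 + 10\right)}{2} = \frac{k + 10}{2} = \frac{10 + k}{2} = 5 + \frac{k}{2}$)
$O{\left(p{\left(-7 \right)},-208 \right)} - -14097 = \left(5 + \frac{-2 - 7 \left(1 - 7\right)}{2}\right) - -14097 = \left(5 + \frac{-2 - -42}{2}\right) + 14097 = \left(5 + \frac{-2 + 42}{2}\right) + 14097 = \left(5 + \frac{1}{2} \cdot 40\right) + 14097 = \left(5 + 20\right) + 14097 = 25 + 14097 = 14122$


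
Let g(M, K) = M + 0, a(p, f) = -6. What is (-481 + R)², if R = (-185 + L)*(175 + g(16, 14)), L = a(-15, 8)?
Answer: 1366189444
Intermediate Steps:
L = -6
g(M, K) = M
R = -36481 (R = (-185 - 6)*(175 + 16) = -191*191 = -36481)
(-481 + R)² = (-481 - 36481)² = (-36962)² = 1366189444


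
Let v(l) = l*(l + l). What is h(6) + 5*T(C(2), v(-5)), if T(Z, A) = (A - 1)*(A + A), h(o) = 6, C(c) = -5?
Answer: 24506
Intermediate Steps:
v(l) = 2*l² (v(l) = l*(2*l) = 2*l²)
T(Z, A) = 2*A*(-1 + A) (T(Z, A) = (-1 + A)*(2*A) = 2*A*(-1 + A))
h(6) + 5*T(C(2), v(-5)) = 6 + 5*(2*(2*(-5)²)*(-1 + 2*(-5)²)) = 6 + 5*(2*(2*25)*(-1 + 2*25)) = 6 + 5*(2*50*(-1 + 50)) = 6 + 5*(2*50*49) = 6 + 5*4900 = 6 + 24500 = 24506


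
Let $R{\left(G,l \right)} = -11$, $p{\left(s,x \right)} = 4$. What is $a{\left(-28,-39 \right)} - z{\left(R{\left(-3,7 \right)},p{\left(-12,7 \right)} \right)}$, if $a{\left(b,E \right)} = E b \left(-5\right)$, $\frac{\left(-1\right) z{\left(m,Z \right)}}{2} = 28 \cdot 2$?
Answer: $-5348$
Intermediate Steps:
$z{\left(m,Z \right)} = -112$ ($z{\left(m,Z \right)} = - 2 \cdot 28 \cdot 2 = \left(-2\right) 56 = -112$)
$a{\left(b,E \right)} = - 5 E b$
$a{\left(-28,-39 \right)} - z{\left(R{\left(-3,7 \right)},p{\left(-12,7 \right)} \right)} = \left(-5\right) \left(-39\right) \left(-28\right) - -112 = -5460 + 112 = -5348$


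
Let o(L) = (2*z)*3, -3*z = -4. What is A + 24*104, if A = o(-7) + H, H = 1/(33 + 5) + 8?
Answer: 95457/38 ≈ 2512.0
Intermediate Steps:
z = 4/3 (z = -⅓*(-4) = 4/3 ≈ 1.3333)
o(L) = 8 (o(L) = (2*(4/3))*3 = (8/3)*3 = 8)
H = 305/38 (H = 1/38 + 8 = 305/38 ≈ 8.0263)
A = 609/38 (A = 8 + 305/38 = 609/38 ≈ 16.026)
A + 24*104 = 609/38 + 24*104 = 609/38 + 2496 = 95457/38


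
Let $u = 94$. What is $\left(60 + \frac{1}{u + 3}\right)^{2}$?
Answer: $\frac{33884041}{9409} \approx 3601.2$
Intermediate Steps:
$\left(60 + \frac{1}{u + 3}\right)^{2} = \left(60 + \frac{1}{94 + 3}\right)^{2} = \left(60 + \frac{1}{97}\right)^{2} = \left(\frac{5821}{97}\right)^{2} = \frac{33884041}{9409}$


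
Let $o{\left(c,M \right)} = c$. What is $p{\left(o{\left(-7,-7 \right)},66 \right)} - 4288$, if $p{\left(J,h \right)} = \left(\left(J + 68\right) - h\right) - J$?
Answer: $-4286$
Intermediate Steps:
$p{\left(J,h \right)} = 68 - h$ ($p{\left(J,h \right)} = \left(\left(68 + J\right) - h\right) - J = \left(68 + J - h\right) - J = 68 - h$)
$p{\left(o{\left(-7,-7 \right)},66 \right)} - 4288 = \left(68 - 66\right) - 4288 = 2 - 4288 = -4286$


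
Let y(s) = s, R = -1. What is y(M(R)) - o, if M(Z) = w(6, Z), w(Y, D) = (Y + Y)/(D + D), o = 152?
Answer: -158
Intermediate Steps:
w(Y, D) = Y/D (w(Y, D) = (2*Y)/((2*D)) = (2*Y)*(1/(2*D)) = Y/D)
M(Z) = 6/Z
y(M(R)) - o = 6/(-1) - 1*152 = 6*(-1) - 152 = -6 - 152 = -158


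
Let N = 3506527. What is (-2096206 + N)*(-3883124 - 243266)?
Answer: -5819534471190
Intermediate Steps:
(-2096206 + N)*(-3883124 - 243266) = (-2096206 + 3506527)*(-3883124 - 243266) = 1410321*(-4126390) = -5819534471190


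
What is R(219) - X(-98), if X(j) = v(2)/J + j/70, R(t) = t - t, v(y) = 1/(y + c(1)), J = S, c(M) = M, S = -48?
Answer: 1013/720 ≈ 1.4069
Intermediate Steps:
J = -48
v(y) = 1/(1 + y) (v(y) = 1/(y + 1) = 1/(1 + y))
R(t) = 0
X(j) = -1/144 + j/70 (X(j) = 1/((1 + 2)*(-48)) + j/70 = -1/48/3 + j*(1/70) = (1/3)*(-1/48) + j/70 = -1/144 + j/70)
R(219) - X(-98) = 0 - (-1/144 + (1/70)*(-98)) = 0 - (-1/144 - 7/5) = 0 - 1*(-1013/720) = 0 + 1013/720 = 1013/720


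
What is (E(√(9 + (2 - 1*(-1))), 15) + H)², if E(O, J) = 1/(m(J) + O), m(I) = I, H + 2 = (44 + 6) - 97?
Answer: 36206032/15123 + 4632*√3/5041 ≈ 2395.7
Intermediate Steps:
H = -49 (H = -2 + ((44 + 6) - 97) = -2 + (50 - 97) = -2 - 47 = -49)
E(O, J) = 1/(J + O)
(E(√(9 + (2 - 1*(-1))), 15) + H)² = (1/(15 + √(9 + (2 - 1*(-1)))) - 49)² = (1/(15 + √(9 + (2 + 1))) - 49)² = (1/(15 + √(9 + 3)) - 49)² = (1/(15 + √12) - 49)² = (1/(15 + 2*√3) - 49)² = (-49 + 1/(15 + 2*√3))²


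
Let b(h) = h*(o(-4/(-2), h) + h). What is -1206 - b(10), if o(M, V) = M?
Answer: -1326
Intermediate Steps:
b(h) = h*(2 + h) (b(h) = h*(-4/(-2) + h) = h*(-4*(-½) + h) = h*(2 + h))
-1206 - b(10) = -1206 - 10*(2 + 10) = -1206 - 10*12 = -1206 - 1*120 = -1206 - 120 = -1326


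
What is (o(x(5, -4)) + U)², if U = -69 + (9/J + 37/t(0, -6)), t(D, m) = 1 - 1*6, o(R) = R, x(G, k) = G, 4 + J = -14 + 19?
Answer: 97344/25 ≈ 3893.8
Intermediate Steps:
J = 1 (J = -4 + (-14 + 19) = -4 + 5 = 1)
t(D, m) = -5 (t(D, m) = 1 - 6 = -5)
U = -337/5 (U = -69 + (9/1 + 37/(-5)) = -69 + (9*1 + 37*(-⅕)) = -69 + (9 - 37/5) = -69 + 8/5 = -337/5 ≈ -67.400)
(o(x(5, -4)) + U)² = (5 - 337/5)² = (-312/5)² = 97344/25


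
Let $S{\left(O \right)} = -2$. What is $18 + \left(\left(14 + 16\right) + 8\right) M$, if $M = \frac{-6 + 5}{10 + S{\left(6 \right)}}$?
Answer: $\frac{53}{4} \approx 13.25$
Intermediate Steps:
$M = - \frac{1}{8}$ ($M = \frac{-6 + 5}{10 - 2} = - \frac{1}{8} \approx -0.125$)
$18 + \left(\left(14 + 16\right) + 8\right) M = 18 + \left(\left(14 + 16\right) + 8\right) \left(- \frac{1}{8}\right) = 18 + \left(30 + 8\right) \left(- \frac{1}{8}\right) = 18 + 38 \left(- \frac{1}{8}\right) = 18 - \frac{19}{4} = \frac{53}{4}$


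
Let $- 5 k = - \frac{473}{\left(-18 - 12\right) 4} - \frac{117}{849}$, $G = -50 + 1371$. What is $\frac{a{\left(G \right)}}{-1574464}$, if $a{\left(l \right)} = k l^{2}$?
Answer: $\frac{225422651339}{267343987200} \approx 0.84319$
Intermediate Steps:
$G = 1321$
$k = - \frac{129179}{169800}$ ($k = - \frac{- \frac{473}{\left(-18 - 12\right) 4} - \frac{117}{849}}{5} = - \frac{- \frac{473}{\left(-30\right) 4} - \frac{39}{283}}{5} = - \frac{- \frac{473}{-120} - \frac{39}{283}}{5} = - \frac{\left(-473\right) \left(- \frac{1}{120}\right) - \frac{39}{283}}{5} = - \frac{\frac{473}{120} - \frac{39}{283}}{5} = \left(- \frac{1}{5}\right) \frac{129179}{33960} = - \frac{129179}{169800} \approx -0.76077$)
$a{\left(l \right)} = - \frac{129179 l^{2}}{169800}$
$\frac{a{\left(G \right)}}{-1574464} = \frac{\left(- \frac{129179}{169800}\right) 1321^{2}}{-1574464} = \left(- \frac{129179}{169800}\right) 1745041 \left(- \frac{1}{1574464}\right) = \left(- \frac{225422651339}{169800}\right) \left(- \frac{1}{1574464}\right) = \frac{225422651339}{267343987200}$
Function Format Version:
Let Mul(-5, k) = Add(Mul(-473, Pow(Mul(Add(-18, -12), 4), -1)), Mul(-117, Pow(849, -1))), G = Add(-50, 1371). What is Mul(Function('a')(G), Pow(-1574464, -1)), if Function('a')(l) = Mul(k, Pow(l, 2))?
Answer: Rational(225422651339, 267343987200) ≈ 0.84319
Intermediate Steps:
G = 1321
k = Rational(-129179, 169800) (k = Mul(Rational(-1, 5), Add(Mul(-473, Pow(Mul(Add(-18, -12), 4), -1)), Mul(-117, Pow(849, -1)))) = Mul(Rational(-1, 5), Add(Mul(-473, Pow(Mul(-30, 4), -1)), Mul(-117, Rational(1, 849)))) = Mul(Rational(-1, 5), Add(Mul(-473, Pow(-120, -1)), Rational(-39, 283))) = Mul(Rational(-1, 5), Add(Mul(-473, Rational(-1, 120)), Rational(-39, 283))) = Mul(Rational(-1, 5), Add(Rational(473, 120), Rational(-39, 283))) = Mul(Rational(-1, 5), Rational(129179, 33960)) = Rational(-129179, 169800) ≈ -0.76077)
Function('a')(l) = Mul(Rational(-129179, 169800), Pow(l, 2))
Mul(Function('a')(G), Pow(-1574464, -1)) = Mul(Mul(Rational(-129179, 169800), Pow(1321, 2)), Pow(-1574464, -1)) = Mul(Mul(Rational(-129179, 169800), 1745041), Rational(-1, 1574464)) = Mul(Rational(-225422651339, 169800), Rational(-1, 1574464)) = Rational(225422651339, 267343987200)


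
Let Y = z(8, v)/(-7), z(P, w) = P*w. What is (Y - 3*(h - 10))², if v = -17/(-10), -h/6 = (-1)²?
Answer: 2598544/1225 ≈ 2121.3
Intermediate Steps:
h = -6 (h = -6*(-1)² = -6*1 = -6)
v = 17/10 (v = -17*(-⅒) = 17/10 ≈ 1.7000)
Y = -68/35 (Y = (8*(17/10))/(-7) = (68/5)*(-⅐) = -68/35 ≈ -1.9429)
(Y - 3*(h - 10))² = (-68/35 - 3*(-6 - 10))² = (-68/35 - 3*(-16))² = (-68/35 + 48)² = (1612/35)² = 2598544/1225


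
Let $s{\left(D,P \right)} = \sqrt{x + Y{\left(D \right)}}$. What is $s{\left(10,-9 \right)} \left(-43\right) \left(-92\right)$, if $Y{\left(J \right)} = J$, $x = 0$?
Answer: $3956 \sqrt{10} \approx 12510.0$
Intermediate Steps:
$s{\left(D,P \right)} = \sqrt{D}$ ($s{\left(D,P \right)} = \sqrt{0 + D} = \sqrt{D}$)
$s{\left(10,-9 \right)} \left(-43\right) \left(-92\right) = \sqrt{10} \left(-43\right) \left(-92\right) = - 43 \sqrt{10} \left(-92\right) = 3956 \sqrt{10}$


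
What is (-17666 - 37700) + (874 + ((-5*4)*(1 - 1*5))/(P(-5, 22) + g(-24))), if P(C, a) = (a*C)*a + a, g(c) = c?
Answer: -65989852/1211 ≈ -54492.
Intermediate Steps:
P(C, a) = a + C*a² (P(C, a) = (C*a)*a + a = C*a² + a = a + C*a²)
(-17666 - 37700) + (874 + ((-5*4)*(1 - 1*5))/(P(-5, 22) + g(-24))) = (-17666 - 37700) + (874 + ((-5*4)*(1 - 1*5))/(22*(1 - 5*22) - 24)) = -55366 + (874 + (-20*(1 - 5))/(22*(1 - 110) - 24)) = -55366 + (874 + (-20*(-4))/(22*(-109) - 24)) = -55366 + (874 + 80/(-2398 - 24)) = -55366 + (874 + 80/(-2422)) = -55366 + (874 + 80*(-1/2422)) = -55366 + (874 - 40/1211) = -55366 + 1058374/1211 = -65989852/1211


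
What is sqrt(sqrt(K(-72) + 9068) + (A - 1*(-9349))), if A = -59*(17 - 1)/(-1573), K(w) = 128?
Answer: sqrt(191189973 + 449878*sqrt(19))/143 ≈ 97.188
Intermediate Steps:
A = 944/1573 (A = -59*16*(-1/1573) = -944*(-1/1573) = 944/1573 ≈ 0.60013)
sqrt(sqrt(K(-72) + 9068) + (A - 1*(-9349))) = sqrt(sqrt(128 + 9068) + (944/1573 - 1*(-9349))) = sqrt(sqrt(9196) + (944/1573 + 9349)) = sqrt(22*sqrt(19) + 14706921/1573) = sqrt(14706921/1573 + 22*sqrt(19))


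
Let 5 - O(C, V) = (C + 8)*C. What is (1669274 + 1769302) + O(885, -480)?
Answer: 2648276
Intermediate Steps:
O(C, V) = 5 - C*(8 + C) (O(C, V) = 5 - (C + 8)*C = 5 - (8 + C)*C = 5 - C*(8 + C))
(1669274 + 1769302) + O(885, -480) = (1669274 + 1769302) + (5 - 1*885² - 8*885) = 3438576 + (5 - 1*783225 - 7080) = 3438576 + (5 - 783225 - 7080) = 3438576 - 790300 = 2648276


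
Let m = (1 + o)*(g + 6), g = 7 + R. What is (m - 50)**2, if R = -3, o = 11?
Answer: 4900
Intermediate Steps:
g = 4 (g = 7 - 3 = 4)
m = 120 (m = (1 + 11)*(4 + 6) = 12*10 = 120)
(m - 50)**2 = (120 - 50)**2 = 70**2 = 4900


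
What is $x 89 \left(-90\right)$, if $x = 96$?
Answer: $-768960$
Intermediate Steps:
$x 89 \left(-90\right) = 96 \cdot 89 \left(-90\right) = 8544 \left(-90\right) = -768960$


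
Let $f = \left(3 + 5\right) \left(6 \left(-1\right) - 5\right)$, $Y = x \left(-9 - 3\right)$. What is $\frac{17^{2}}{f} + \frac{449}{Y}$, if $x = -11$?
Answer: $\frac{31}{264} \approx 0.11742$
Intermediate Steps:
$Y = 132$ ($Y = - 11 \left(-9 - 3\right) = \left(-11\right) \left(-12\right) = 132$)
$f = -88$ ($f = 8 \left(-6 - 5\right) = 8 \left(-11\right) = -88$)
$\frac{17^{2}}{f} + \frac{449}{Y} = \frac{17^{2}}{-88} + \frac{449}{132} = 289 \left(- \frac{1}{88}\right) + 449 \cdot \frac{1}{132} = - \frac{289}{88} + \frac{449}{132} = \frac{31}{264}$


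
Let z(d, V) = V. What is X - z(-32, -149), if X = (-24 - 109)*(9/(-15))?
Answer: 1144/5 ≈ 228.80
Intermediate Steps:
X = 399/5 (X = -1197*(-1)/15 = -133*(-⅗) = 399/5 ≈ 79.800)
X - z(-32, -149) = 399/5 - 1*(-149) = 399/5 + 149 = 1144/5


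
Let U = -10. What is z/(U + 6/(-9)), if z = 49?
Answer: -147/32 ≈ -4.5938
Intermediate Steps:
z/(U + 6/(-9)) = 49/(-10 + 6/(-9)) = 49/(-10 + 6*(-⅑)) = 49/(-10 - ⅔) = 49/(-32/3) = 49*(-3/32) = -147/32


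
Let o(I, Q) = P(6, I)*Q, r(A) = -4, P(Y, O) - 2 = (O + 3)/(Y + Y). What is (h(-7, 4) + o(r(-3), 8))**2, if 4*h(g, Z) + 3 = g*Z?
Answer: 8281/144 ≈ 57.507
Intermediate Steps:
P(Y, O) = 2 + (3 + O)/(2*Y) (P(Y, O) = 2 + (O + 3)/(Y + Y) = 2 + (3 + O)/((2*Y)) = 2 + (3 + O)*(1/(2*Y)) = 2 + (3 + O)/(2*Y))
h(g, Z) = -3/4 + Z*g/4 (h(g, Z) = -3/4 + (g*Z)/4 = -3/4 + (Z*g)/4 = -3/4 + Z*g/4)
o(I, Q) = Q*(9/4 + I/12) (o(I, Q) = ((1/2)*(3 + I + 4*6)/6)*Q = ((1/2)*(1/6)*(3 + I + 24))*Q = ((1/2)*(1/6)*(27 + I))*Q = (9/4 + I/12)*Q = Q*(9/4 + I/12))
(h(-7, 4) + o(r(-3), 8))**2 = ((-3/4 + (1/4)*4*(-7)) + (1/12)*8*(27 - 4))**2 = ((-3/4 - 7) + (1/12)*8*23)**2 = (-31/4 + 46/3)**2 = (91/12)**2 = 8281/144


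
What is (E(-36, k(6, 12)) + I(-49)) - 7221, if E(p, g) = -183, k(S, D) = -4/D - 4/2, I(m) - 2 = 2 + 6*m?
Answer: -7694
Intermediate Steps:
I(m) = 4 + 6*m (I(m) = 2 + (2 + 6*m) = 4 + 6*m)
k(S, D) = -2 - 4/D (k(S, D) = -4/D - 4*1/2 = -4/D - 2 = -2 - 4/D)
(E(-36, k(6, 12)) + I(-49)) - 7221 = (-183 + (4 + 6*(-49))) - 7221 = (-183 + (4 - 294)) - 7221 = (-183 - 290) - 7221 = -473 - 7221 = -7694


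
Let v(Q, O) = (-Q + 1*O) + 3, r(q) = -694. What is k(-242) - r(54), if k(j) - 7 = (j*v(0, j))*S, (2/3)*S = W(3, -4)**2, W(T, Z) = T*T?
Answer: 7028018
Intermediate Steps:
W(T, Z) = T**2
S = 243/2 (S = 3*(3**2)**2/2 = (3/2)*9**2 = (3/2)*81 = 243/2 ≈ 121.50)
v(Q, O) = 3 + O - Q (v(Q, O) = (-Q + O) + 3 = (O - Q) + 3 = 3 + O - Q)
k(j) = 7 + 243*j*(3 + j)/2 (k(j) = 7 + (j*(3 + j - 1*0))*(243/2) = 7 + (j*(3 + j + 0))*(243/2) = 7 + (j*(3 + j))*(243/2) = 7 + 243*j*(3 + j)/2)
k(-242) - r(54) = (7 + (243/2)*(-242)*(3 - 242)) - 1*(-694) = (7 + (243/2)*(-242)*(-239)) + 694 = (7 + 7027317) + 694 = 7027324 + 694 = 7028018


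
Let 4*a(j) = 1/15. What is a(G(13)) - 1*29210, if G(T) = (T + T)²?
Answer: -1752599/60 ≈ -29210.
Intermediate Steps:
G(T) = 4*T² (G(T) = (2*T)² = 4*T²)
a(j) = 1/60 (a(j) = (¼)/15 = (¼)*(1/15) = 1/60)
a(G(13)) - 1*29210 = 1/60 - 1*29210 = 1/60 - 29210 = -1752599/60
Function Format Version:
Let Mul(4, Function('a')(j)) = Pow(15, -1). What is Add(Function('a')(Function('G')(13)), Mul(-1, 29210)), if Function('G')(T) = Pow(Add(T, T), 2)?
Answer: Rational(-1752599, 60) ≈ -29210.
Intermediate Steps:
Function('G')(T) = Mul(4, Pow(T, 2)) (Function('G')(T) = Pow(Mul(2, T), 2) = Mul(4, Pow(T, 2)))
Function('a')(j) = Rational(1, 60) (Function('a')(j) = Mul(Rational(1, 4), Pow(15, -1)) = Mul(Rational(1, 4), Rational(1, 15)) = Rational(1, 60))
Add(Function('a')(Function('G')(13)), Mul(-1, 29210)) = Add(Rational(1, 60), Mul(-1, 29210)) = Add(Rational(1, 60), -29210) = Rational(-1752599, 60)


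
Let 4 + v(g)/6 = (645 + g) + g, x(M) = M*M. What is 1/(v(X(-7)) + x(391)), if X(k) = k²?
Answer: 1/157315 ≈ 6.3567e-6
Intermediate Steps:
x(M) = M²
v(g) = 3846 + 12*g (v(g) = -24 + 6*((645 + g) + g) = -24 + 6*(645 + 2*g) = -24 + (3870 + 12*g) = 3846 + 12*g)
1/(v(X(-7)) + x(391)) = 1/((3846 + 12*(-7)²) + 391²) = 1/((3846 + 12*49) + 152881) = 1/((3846 + 588) + 152881) = 1/(4434 + 152881) = 1/157315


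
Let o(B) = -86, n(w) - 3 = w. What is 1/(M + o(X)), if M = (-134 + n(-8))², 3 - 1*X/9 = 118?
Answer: 1/19235 ≈ 5.1989e-5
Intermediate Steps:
n(w) = 3 + w
X = -1035 (X = 27 - 9*118 = 27 - 1062 = -1035)
M = 19321 (M = (-134 + (3 - 8))² = (-134 - 5)² = (-139)² = 19321)
1/(M + o(X)) = 1/(19321 - 86) = 1/19235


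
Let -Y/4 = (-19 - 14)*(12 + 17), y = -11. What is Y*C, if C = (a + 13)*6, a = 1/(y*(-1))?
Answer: 300672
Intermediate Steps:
a = 1/11 (a = 1/(-11*(-1)) = 1/11 ≈ 0.090909)
C = 864/11 (C = (1/11 + 13)*6 = (144/11)*6 = 864/11 ≈ 78.545)
Y = 3828 (Y = -4*(-19 - 14)*(12 + 17) = -(-132)*29 = -4*(-957) = 3828)
Y*C = 3828*(864/11) = 300672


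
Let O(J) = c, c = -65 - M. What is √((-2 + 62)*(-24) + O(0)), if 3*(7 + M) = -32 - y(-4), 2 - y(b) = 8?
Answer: 2*I*√3351/3 ≈ 38.592*I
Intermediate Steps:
y(b) = -6 (y(b) = 2 - 1*8 = 2 - 8 = -6)
M = -47/3 (M = -7 + (-32 - 1*(-6))/3 = -7 + (-32 + 6)/3 = -7 + (⅓)*(-26) = -7 - 26/3 = -47/3 ≈ -15.667)
c = -148/3 (c = -65 - 1*(-47/3) = -65 + 47/3 = -148/3 ≈ -49.333)
O(J) = -148/3
√((-2 + 62)*(-24) + O(0)) = √((-2 + 62)*(-24) - 148/3) = √(60*(-24) - 148/3) = √(-1440 - 148/3) = √(-4468/3) = 2*I*√3351/3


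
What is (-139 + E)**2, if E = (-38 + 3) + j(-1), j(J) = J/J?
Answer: 29929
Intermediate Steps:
j(J) = 1
E = -34 (E = (-38 + 3) + 1 = -35 + 1 = -34)
(-139 + E)**2 = (-139 - 34)**2 = (-173)**2 = 29929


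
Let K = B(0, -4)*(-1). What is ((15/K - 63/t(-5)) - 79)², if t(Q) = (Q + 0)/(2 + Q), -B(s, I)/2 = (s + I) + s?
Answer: 22534009/1600 ≈ 14084.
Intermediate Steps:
B(s, I) = -4*s - 2*I (B(s, I) = -2*((s + I) + s) = -2*((I + s) + s) = -2*(I + 2*s) = -4*s - 2*I)
K = -8 (K = (-4*0 - 2*(-4))*(-1) = (0 + 8)*(-1) = 8*(-1) = -8)
t(Q) = Q/(2 + Q)
((15/K - 63/t(-5)) - 79)² = ((15/(-8) - 63/((-5/(2 - 5)))) - 79)² = ((15*(-⅛) - 63/((-5/(-3)))) - 79)² = ((-15/8 - 63/((-5*(-⅓)))) - 79)² = ((-15/8 - 63/5/3) - 79)² = ((-15/8 - 63*⅗) - 79)² = ((-15/8 - 189/5) - 79)² = (-1587/40 - 79)² = (-4747/40)² = 22534009/1600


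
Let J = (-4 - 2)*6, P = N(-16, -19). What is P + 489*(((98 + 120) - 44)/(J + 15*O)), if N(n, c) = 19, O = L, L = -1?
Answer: -28039/17 ≈ -1649.4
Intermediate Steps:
O = -1
P = 19
J = -36 (J = -6*6 = -36)
P + 489*(((98 + 120) - 44)/(J + 15*O)) = 19 + 489*(((98 + 120) - 44)/(-36 + 15*(-1))) = 19 + 489*((218 - 44)/(-36 - 15)) = 19 + 489*(174/(-51)) = 19 + 489*(174*(-1/51)) = 19 + 489*(-58/17) = 19 - 28362/17 = -28039/17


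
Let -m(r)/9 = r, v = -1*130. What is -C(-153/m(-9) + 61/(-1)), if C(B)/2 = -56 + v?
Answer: 372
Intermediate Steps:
v = -130
m(r) = -9*r
C(B) = -372 (C(B) = 2*(-56 - 130) = 2*(-186) = -372)
-C(-153/m(-9) + 61/(-1)) = -1*(-372) = 372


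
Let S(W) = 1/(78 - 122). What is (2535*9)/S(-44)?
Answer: -1003860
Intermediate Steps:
S(W) = -1/44 (S(W) = 1/(-44) = -1/44)
(2535*9)/S(-44) = (2535*9)/(-1/44) = 22815*(-44) = -1003860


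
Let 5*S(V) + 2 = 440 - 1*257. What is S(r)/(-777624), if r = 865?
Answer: -181/3888120 ≈ -4.6552e-5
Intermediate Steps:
S(V) = 181/5 (S(V) = -⅖ + (440 - 1*257)/5 = -⅖ + (440 - 257)/5 = -⅖ + (⅕)*183 = -⅖ + 183/5 = 181/5)
S(r)/(-777624) = (181/5)/(-777624) = (181/5)*(-1/777624) = -181/3888120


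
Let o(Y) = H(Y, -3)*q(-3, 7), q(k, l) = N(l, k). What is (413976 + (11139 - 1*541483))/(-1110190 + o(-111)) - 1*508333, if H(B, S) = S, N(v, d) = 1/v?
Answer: -3950424203313/7771333 ≈ -5.0833e+5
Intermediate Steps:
q(k, l) = 1/l
o(Y) = -3/7
(413976 + (11139 - 1*541483))/(-1110190 + o(-111)) - 1*508333 = (413976 + (11139 - 1*541483))/(-1110190 - 3/7) - 1*508333 = (413976 + (11139 - 541483))/(-7771333/7) - 508333 = (413976 - 530344)*(-7/7771333) - 508333 = -116368*(-7/7771333) - 508333 = 814576/7771333 - 508333 = -3950424203313/7771333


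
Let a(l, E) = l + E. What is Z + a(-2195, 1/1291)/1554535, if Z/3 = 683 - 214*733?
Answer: -940309103229589/2006904685 ≈ -4.6854e+5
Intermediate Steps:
a(l, E) = E + l
Z = -468537 (Z = 3*(683 - 214*733) = 3*(683 - 156862) = 3*(-156179) = -468537)
Z + a(-2195, 1/1291)/1554535 = -468537 + (1/1291 - 2195)/1554535 = -468537 + (1/1291 - 2195)*(1/1554535) = -468537 - 2833744/1291*1/1554535 = -468537 - 2833744/2006904685 = -940309103229589/2006904685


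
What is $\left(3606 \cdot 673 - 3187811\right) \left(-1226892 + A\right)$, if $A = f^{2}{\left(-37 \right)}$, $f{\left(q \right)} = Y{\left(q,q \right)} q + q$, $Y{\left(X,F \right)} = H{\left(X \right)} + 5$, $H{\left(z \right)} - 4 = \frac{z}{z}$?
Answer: $807577269439$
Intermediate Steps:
$H{\left(z \right)} = 5$ ($H{\left(z \right)} = 4 + \frac{z}{z} = 4 + 1 = 5$)
$Y{\left(X,F \right)} = 10$ ($Y{\left(X,F \right)} = 5 + 5 = 10$)
$f{\left(q \right)} = 11 q$ ($f{\left(q \right)} = 10 q + q = 11 q$)
$A = 165649$ ($A = \left(11 \left(-37\right)\right)^{2} = \left(-407\right)^{2} = 165649$)
$\left(3606 \cdot 673 - 3187811\right) \left(-1226892 + A\right) = \left(3606 \cdot 673 - 3187811\right) \left(-1226892 + 165649\right) = \left(2426838 - 3187811\right) \left(-1061243\right) = \left(-760973\right) \left(-1061243\right) = 807577269439$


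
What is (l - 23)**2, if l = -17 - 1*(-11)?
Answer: 841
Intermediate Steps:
l = -6 (l = -17 + 11 = -6)
(l - 23)**2 = (-6 - 23)**2 = (-29)**2 = 841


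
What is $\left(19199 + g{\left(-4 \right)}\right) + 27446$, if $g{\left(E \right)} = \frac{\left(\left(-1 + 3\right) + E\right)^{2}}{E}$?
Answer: $46644$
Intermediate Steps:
$g{\left(E \right)} = \frac{\left(2 + E\right)^{2}}{E}$
$\left(19199 + g{\left(-4 \right)}\right) + 27446 = \left(19199 + \frac{\left(2 - 4\right)^{2}}{-4}\right) + 27446 = \left(19199 - \frac{\left(-2\right)^{2}}{4}\right) + 27446 = \left(19199 - 1\right) + 27446 = 19198 + 27446 = 46644$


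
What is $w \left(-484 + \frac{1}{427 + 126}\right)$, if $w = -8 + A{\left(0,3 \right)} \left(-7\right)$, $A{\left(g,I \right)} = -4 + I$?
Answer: $\frac{267651}{553} \approx 484.0$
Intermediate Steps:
$w = -1$ ($w = -8 + \left(-4 + 3\right) \left(-7\right) = -8 - -7 = -8 + 7 = -1$)
$w \left(-484 + \frac{1}{427 + 126}\right) = - (-484 + \frac{1}{427 + 126}) = - (-484 + \frac{1}{553}) = \left(-1\right) \left(- \frac{267651}{553}\right) = \frac{267651}{553}$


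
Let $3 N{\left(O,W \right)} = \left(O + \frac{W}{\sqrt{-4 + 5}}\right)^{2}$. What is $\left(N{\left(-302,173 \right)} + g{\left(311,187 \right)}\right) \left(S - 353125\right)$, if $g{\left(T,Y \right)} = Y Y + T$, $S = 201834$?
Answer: $-6176757657$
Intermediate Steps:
$g{\left(T,Y \right)} = T + Y^{2}$ ($g{\left(T,Y \right)} = Y^{2} + T = T + Y^{2}$)
$N{\left(O,W \right)} = \frac{\left(O + W\right)^{2}}{3}$ ($N{\left(O,W \right)} = \frac{\left(O + \frac{W}{\sqrt{-4 + 5}}\right)^{2}}{3} = \frac{\left(O + \frac{W}{\sqrt{1}}\right)^{2}}{3} = \frac{\left(O + \frac{W}{1}\right)^{2}}{3} = \frac{\left(O + W 1\right)^{2}}{3} = \frac{\left(O + W\right)^{2}}{3}$)
$\left(N{\left(-302,173 \right)} + g{\left(311,187 \right)}\right) \left(S - 353125\right) = \left(\frac{\left(-302 + 173\right)^{2}}{3} + \left(311 + 187^{2}\right)\right) \left(201834 - 353125\right) = \left(\frac{\left(-129\right)^{2}}{3} + \left(311 + 34969\right)\right) \left(-151291\right) = \left(\frac{1}{3} \cdot 16641 + 35280\right) \left(-151291\right) = \left(5547 + 35280\right) \left(-151291\right) = 40827 \left(-151291\right) = -6176757657$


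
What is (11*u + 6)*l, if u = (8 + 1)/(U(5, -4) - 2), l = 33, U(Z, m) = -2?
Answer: -2475/4 ≈ -618.75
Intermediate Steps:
u = -9/4 (u = (8 + 1)/(-2 - 2) = 9/(-4) = 9*(-1/4) = -9/4 ≈ -2.2500)
(11*u + 6)*l = (11*(-9/4) + 6)*33 = (-99/4 + 6)*33 = -75/4*33 = -2475/4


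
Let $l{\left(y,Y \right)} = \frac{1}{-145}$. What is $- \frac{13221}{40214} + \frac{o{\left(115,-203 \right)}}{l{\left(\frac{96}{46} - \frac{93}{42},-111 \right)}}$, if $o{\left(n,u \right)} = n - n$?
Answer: $- \frac{13221}{40214} \approx -0.32877$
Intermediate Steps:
$o{\left(n,u \right)} = 0$
$l{\left(y,Y \right)} = - \frac{1}{145}$
$- \frac{13221}{40214} + \frac{o{\left(115,-203 \right)}}{l{\left(\frac{96}{46} - \frac{93}{42},-111 \right)}} = - \frac{13221}{40214} + \frac{0}{- \frac{1}{145}} = \left(-13221\right) \frac{1}{40214} + 0 \left(-145\right) = - \frac{13221}{40214} + 0 = - \frac{13221}{40214}$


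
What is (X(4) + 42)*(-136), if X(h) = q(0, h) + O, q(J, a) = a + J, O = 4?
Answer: -6800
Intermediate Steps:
q(J, a) = J + a
X(h) = 4 + h (X(h) = (0 + h) + 4 = h + 4 = 4 + h)
(X(4) + 42)*(-136) = ((4 + 4) + 42)*(-136) = (8 + 42)*(-136) = 50*(-136) = -6800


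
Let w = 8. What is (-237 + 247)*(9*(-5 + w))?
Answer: 270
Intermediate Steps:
(-237 + 247)*(9*(-5 + w)) = (-237 + 247)*(9*(-5 + 8)) = 10*(9*3) = 10*27 = 270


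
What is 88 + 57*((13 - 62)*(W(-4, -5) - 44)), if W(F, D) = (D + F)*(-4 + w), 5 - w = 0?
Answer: 148117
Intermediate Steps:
w = 5 (w = 5 - 1*0 = 5 + 0 = 5)
W(F, D) = D + F (W(F, D) = (D + F)*(-4 + 5) = (D + F)*1 = D + F)
88 + 57*((13 - 62)*(W(-4, -5) - 44)) = 88 + 57*((13 - 62)*((-5 - 4) - 44)) = 88 + 57*(-49*(-9 - 44)) = 88 + 57*(-49*(-53)) = 88 + 57*2597 = 88 + 148029 = 148117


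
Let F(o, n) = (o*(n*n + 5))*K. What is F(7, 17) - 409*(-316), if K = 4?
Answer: 137476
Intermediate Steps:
F(o, n) = 4*o*(5 + n**2) (F(o, n) = (o*(n*n + 5))*4 = (o*(n**2 + 5))*4 = (o*(5 + n**2))*4 = 4*o*(5 + n**2))
F(7, 17) - 409*(-316) = 4*7*(5 + 17**2) - 409*(-316) = 4*7*(5 + 289) + 129244 = 4*7*294 + 129244 = 8232 + 129244 = 137476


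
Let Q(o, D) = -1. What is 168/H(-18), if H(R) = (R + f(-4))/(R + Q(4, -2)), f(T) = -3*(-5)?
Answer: 1064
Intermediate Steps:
f(T) = 15
H(R) = (15 + R)/(-1 + R) (H(R) = (R + 15)/(R - 1) = (15 + R)/(-1 + R))
168/H(-18) = 168/(((15 - 18)/(-1 - 18))) = 168/((-3/(-19))) = 168/((-1/19*(-3))) = 168/(3/19) = 168*(19/3) = 1064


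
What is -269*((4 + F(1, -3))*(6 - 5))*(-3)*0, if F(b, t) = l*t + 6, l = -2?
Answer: 0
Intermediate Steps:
F(b, t) = 6 - 2*t (F(b, t) = -2*t + 6 = 6 - 2*t)
-269*((4 + F(1, -3))*(6 - 5))*(-3)*0 = -269*((4 + (6 - 2*(-3)))*(6 - 5))*(-3)*0 = -269*((4 + (6 + 6))*1)*(-3)*0 = -269*((4 + 12)*1)*(-3)*0 = -269*(16*1)*(-3)*0 = -269*16*(-3)*0 = -(-12912)*0 = -269*0 = 0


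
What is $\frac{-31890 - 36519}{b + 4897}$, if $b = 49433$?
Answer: $- \frac{22803}{18110} \approx -1.2591$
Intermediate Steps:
$\frac{-31890 - 36519}{b + 4897} = \frac{-31890 - 36519}{49433 + 4897} = - \frac{68409}{54330} = \left(-68409\right) \frac{1}{54330} = - \frac{22803}{18110}$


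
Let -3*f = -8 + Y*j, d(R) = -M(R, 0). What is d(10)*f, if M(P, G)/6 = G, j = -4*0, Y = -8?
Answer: 0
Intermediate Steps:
j = 0
M(P, G) = 6*G
d(R) = 0 (d(R) = -6*0 = -1*0 = 0)
f = 8/3 (f = -(-8 - 8*0)/3 = -(-8 + 0)/3 = -⅓*(-8) = 8/3 ≈ 2.6667)
d(10)*f = 0*(8/3) = 0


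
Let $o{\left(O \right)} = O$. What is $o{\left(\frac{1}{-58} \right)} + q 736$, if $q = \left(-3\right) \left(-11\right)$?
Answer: $\frac{1408703}{58} \approx 24288.0$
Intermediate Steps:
$q = 33$
$o{\left(\frac{1}{-58} \right)} + q 736 = \frac{1}{-58} + 33 \cdot 736 = - \frac{1}{58} + 24288 = \frac{1408703}{58}$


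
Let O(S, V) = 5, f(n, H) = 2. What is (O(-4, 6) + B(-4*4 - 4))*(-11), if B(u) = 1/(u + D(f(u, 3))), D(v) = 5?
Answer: -814/15 ≈ -54.267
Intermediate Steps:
B(u) = 1/(5 + u) (B(u) = 1/(u + 5) = 1/(5 + u))
(O(-4, 6) + B(-4*4 - 4))*(-11) = (5 + 1/(5 + (-4*4 - 4)))*(-11) = (5 + 1/(5 + (-16 - 4)))*(-11) = (5 + 1/(5 - 20))*(-11) = (5 + 1/(-15))*(-11) = (5 - 1/15)*(-11) = (74/15)*(-11) = -814/15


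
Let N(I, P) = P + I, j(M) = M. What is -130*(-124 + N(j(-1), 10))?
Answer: 14950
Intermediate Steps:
N(I, P) = I + P
-130*(-124 + N(j(-1), 10)) = -130*(-124 + (-1 + 10)) = -130*(-124 + 9) = -130*(-115) = 14950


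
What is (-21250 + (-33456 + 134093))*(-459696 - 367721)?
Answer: -65686153379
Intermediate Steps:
(-21250 + (-33456 + 134093))*(-459696 - 367721) = (-21250 + 100637)*(-827417) = 79387*(-827417) = -65686153379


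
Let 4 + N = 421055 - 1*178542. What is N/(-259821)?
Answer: -242509/259821 ≈ -0.93337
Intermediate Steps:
N = 242509 (N = -4 + (421055 - 1*178542) = -4 + (421055 - 178542) = -4 + 242513 = 242509)
N/(-259821) = 242509/(-259821) = 242509*(-1/259821) = -242509/259821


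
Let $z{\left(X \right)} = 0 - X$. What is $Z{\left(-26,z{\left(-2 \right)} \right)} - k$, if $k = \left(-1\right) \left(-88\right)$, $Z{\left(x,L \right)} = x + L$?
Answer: $-112$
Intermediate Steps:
$z{\left(X \right)} = - X$
$Z{\left(x,L \right)} = L + x$
$k = 88$
$Z{\left(-26,z{\left(-2 \right)} \right)} - k = \left(\left(-1\right) \left(-2\right) - 26\right) - 88 = \left(2 - 26\right) - 88 = -24 - 88 = -112$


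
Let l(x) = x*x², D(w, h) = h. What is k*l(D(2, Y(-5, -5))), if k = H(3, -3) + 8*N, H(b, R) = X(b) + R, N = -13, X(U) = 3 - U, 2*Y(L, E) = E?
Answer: 13375/8 ≈ 1671.9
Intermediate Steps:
Y(L, E) = E/2
H(b, R) = 3 + R - b (H(b, R) = (3 - b) + R = 3 + R - b)
l(x) = x³
k = -107 (k = (3 - 3 - 1*3) + 8*(-13) = (3 - 3 - 3) - 104 = -3 - 104 = -107)
k*l(D(2, Y(-5, -5))) = -107*((½)*(-5))³ = -107*(-5/2)³ = -107*(-125/8) = 13375/8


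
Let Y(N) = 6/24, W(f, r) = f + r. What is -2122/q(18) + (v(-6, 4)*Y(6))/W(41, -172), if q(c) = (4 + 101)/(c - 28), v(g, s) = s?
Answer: 555943/2751 ≈ 202.09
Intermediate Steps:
Y(N) = 1/4 (Y(N) = 6*(1/24) = 1/4)
q(c) = 105/(-28 + c)
-2122/q(18) + (v(-6, 4)*Y(6))/W(41, -172) = -2122/(105/(-28 + 18)) + (4*(1/4))/(41 - 172) = -2122/(105/(-10)) + 1/(-131) = -2122/(105*(-1/10)) + 1*(-1/131) = -2122/(-21/2) - 1/131 = -2122*(-2/21) - 1/131 = 4244/21 - 1/131 = 555943/2751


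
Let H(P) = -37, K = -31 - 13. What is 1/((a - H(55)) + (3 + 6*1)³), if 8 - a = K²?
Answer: -1/1162 ≈ -0.00086058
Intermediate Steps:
K = -44
a = -1928 (a = 8 - 1*(-44)² = 8 - 1*1936 = 8 - 1936 = -1928)
1/((a - H(55)) + (3 + 6*1)³) = 1/((-1928 - 1*(-37)) + (3 + 6*1)³) = 1/((-1928 + 37) + (3 + 6)³) = 1/(-1891 + 9³) = 1/(-1891 + 729) = 1/(-1162) = -1/1162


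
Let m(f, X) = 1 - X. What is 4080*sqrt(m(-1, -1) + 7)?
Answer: 12240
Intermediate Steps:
4080*sqrt(m(-1, -1) + 7) = 4080*sqrt((1 - 1*(-1)) + 7) = 4080*sqrt((1 + 1) + 7) = 4080*sqrt(2 + 7) = 4080*sqrt(9) = 4080*3 = 12240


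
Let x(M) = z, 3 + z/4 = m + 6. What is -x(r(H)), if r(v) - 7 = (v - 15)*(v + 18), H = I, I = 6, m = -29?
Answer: 104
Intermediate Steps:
H = 6
z = -104 (z = -12 + 4*(-29 + 6) = -12 + 4*(-23) = -12 - 92 = -104)
r(v) = 7 + (-15 + v)*(18 + v) (r(v) = 7 + (v - 15)*(v + 18) = 7 + (-15 + v)*(18 + v))
x(M) = -104
-x(r(H)) = -1*(-104) = 104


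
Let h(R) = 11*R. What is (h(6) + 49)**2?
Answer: 13225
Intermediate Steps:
(h(6) + 49)**2 = (11*6 + 49)**2 = (66 + 49)**2 = 115**2 = 13225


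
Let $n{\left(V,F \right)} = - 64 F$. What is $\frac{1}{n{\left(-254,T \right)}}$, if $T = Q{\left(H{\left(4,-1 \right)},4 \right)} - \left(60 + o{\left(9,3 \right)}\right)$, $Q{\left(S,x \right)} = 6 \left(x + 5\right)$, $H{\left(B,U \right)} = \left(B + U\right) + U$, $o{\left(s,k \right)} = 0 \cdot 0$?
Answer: $\frac{1}{384} \approx 0.0026042$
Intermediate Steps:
$o{\left(s,k \right)} = 0$
$H{\left(B,U \right)} = B + 2 U$
$Q{\left(S,x \right)} = 30 + 6 x$ ($Q{\left(S,x \right)} = 6 \left(5 + x\right) = 30 + 6 x$)
$T = -6$ ($T = \left(30 + 6 \cdot 4\right) - \left(60 + 0\right) = \left(30 + 24\right) - 60 = 54 - 60 = -6$)
$\frac{1}{n{\left(-254,T \right)}} = \frac{1}{\left(-64\right) \left(-6\right)} = \frac{1}{384}$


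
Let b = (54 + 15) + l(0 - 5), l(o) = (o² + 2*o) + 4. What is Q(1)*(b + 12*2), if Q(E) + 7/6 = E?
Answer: -56/3 ≈ -18.667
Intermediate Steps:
Q(E) = -7/6 + E
l(o) = 4 + o² + 2*o
b = 88 (b = (54 + 15) + (4 + (0 - 5)² + 2*(0 - 5)) = 69 + (4 + (-5)² + 2*(-5)) = 69 + (4 + 25 - 10) = 69 + 19 = 88)
Q(1)*(b + 12*2) = (-7/6 + 1)*(88 + 12*2) = -(88 + 24)/6 = -⅙*112 = -56/3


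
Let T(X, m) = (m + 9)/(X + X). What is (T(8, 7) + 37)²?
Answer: 1444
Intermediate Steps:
T(X, m) = (9 + m)/(2*X) (T(X, m) = (9 + m)/((2*X)) = (9 + m)*(1/(2*X)) = (9 + m)/(2*X))
(T(8, 7) + 37)² = ((½)*(9 + 7)/8 + 37)² = ((½)*(⅛)*16 + 37)² = (1 + 37)² = 38² = 1444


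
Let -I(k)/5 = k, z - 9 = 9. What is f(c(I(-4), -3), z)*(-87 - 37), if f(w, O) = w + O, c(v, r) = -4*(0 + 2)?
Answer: -1240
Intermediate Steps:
z = 18 (z = 9 + 9 = 18)
I(k) = -5*k
c(v, r) = -8 (c(v, r) = -4*2 = -8)
f(w, O) = O + w
f(c(I(-4), -3), z)*(-87 - 37) = (18 - 8)*(-87 - 37) = 10*(-124) = -1240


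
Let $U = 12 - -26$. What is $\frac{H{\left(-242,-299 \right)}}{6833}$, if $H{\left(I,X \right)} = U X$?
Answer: $- \frac{11362}{6833} \approx -1.6628$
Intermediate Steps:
$U = 38$ ($U = 12 + 26 = 38$)
$H{\left(I,X \right)} = 38 X$
$\frac{H{\left(-242,-299 \right)}}{6833} = \frac{38 \left(-299\right)}{6833} = \left(-11362\right) \frac{1}{6833} = - \frac{11362}{6833}$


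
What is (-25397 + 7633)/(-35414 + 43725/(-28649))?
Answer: 508920836/1014619411 ≈ 0.50159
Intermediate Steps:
(-25397 + 7633)/(-35414 + 43725/(-28649)) = -17764/(-35414 + 43725*(-1/28649)) = -17764/(-35414 - 43725/28649) = -17764/(-1014619411/28649) = -17764*(-28649/1014619411) = 508920836/1014619411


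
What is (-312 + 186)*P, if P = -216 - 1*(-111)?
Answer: 13230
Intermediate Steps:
P = -105 (P = -216 + 111 = -105)
(-312 + 186)*P = (-312 + 186)*(-105) = -126*(-105) = 13230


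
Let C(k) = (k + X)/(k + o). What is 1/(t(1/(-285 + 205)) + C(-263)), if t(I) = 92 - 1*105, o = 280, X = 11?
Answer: -17/473 ≈ -0.035941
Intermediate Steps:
C(k) = (11 + k)/(280 + k) (C(k) = (k + 11)/(k + 280) = (11 + k)/(280 + k))
t(I) = -13 (t(I) = 92 - 105 = -13)
1/(t(1/(-285 + 205)) + C(-263)) = 1/(-13 + (11 - 263)/(280 - 263)) = 1/(-13 - 252/17) = 1/(-473/17) = -17/473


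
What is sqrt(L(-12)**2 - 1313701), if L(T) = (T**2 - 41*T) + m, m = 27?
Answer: 2*I*sqrt(218533) ≈ 934.95*I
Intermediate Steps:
L(T) = 27 + T**2 - 41*T (L(T) = (T**2 - 41*T) + 27 = 27 + T**2 - 41*T)
sqrt(L(-12)**2 - 1313701) = sqrt((27 + (-12)**2 - 41*(-12))**2 - 1313701) = sqrt((27 + 144 + 492)**2 - 1313701) = sqrt(663**2 - 1313701) = sqrt(439569 - 1313701) = sqrt(-874132) = 2*I*sqrt(218533)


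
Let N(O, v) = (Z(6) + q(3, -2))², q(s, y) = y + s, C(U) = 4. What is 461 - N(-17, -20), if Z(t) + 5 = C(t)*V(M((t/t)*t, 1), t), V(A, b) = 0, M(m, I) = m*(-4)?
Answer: 445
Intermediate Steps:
M(m, I) = -4*m
q(s, y) = s + y
Z(t) = -5 (Z(t) = -5 + 4*0 = -5 + 0 = -5)
N(O, v) = 16 (N(O, v) = (-5 + (3 - 2))² = (-5 + 1)² = (-4)² = 16)
461 - N(-17, -20) = 461 - 1*16 = 461 - 16 = 445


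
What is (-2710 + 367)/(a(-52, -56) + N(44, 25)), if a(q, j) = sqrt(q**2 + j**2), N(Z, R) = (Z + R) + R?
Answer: -110121/1498 + 2343*sqrt(365)/749 ≈ -13.748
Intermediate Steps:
N(Z, R) = Z + 2*R (N(Z, R) = (R + Z) + R = Z + 2*R)
a(q, j) = sqrt(j**2 + q**2)
(-2710 + 367)/(a(-52, -56) + N(44, 25)) = (-2710 + 367)/(sqrt((-56)**2 + (-52)**2) + (44 + 2*25)) = -2343/(sqrt(3136 + 2704) + (44 + 50)) = -2343/(sqrt(5840) + 94) = -2343/(4*sqrt(365) + 94) = -2343/(94 + 4*sqrt(365))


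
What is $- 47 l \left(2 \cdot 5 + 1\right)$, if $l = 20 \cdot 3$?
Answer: $-31020$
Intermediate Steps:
$l = 60$
$- 47 l \left(2 \cdot 5 + 1\right) = \left(-47\right) 60 \left(2 \cdot 5 + 1\right) = - 2820 \left(10 + 1\right) = \left(-2820\right) 11 = -31020$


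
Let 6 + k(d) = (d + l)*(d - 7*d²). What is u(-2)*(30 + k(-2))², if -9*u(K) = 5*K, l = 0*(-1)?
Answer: 7840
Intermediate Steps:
l = 0
u(K) = -5*K/9
k(d) = -6 + d*(d - 7*d²) (k(d) = -6 + (d + 0)*(d - 7*d²) = -6 + d*(d - 7*d²))
u(-2)*(30 + k(-2))² = (-5/9*(-2))*(30 + (-6 + (-2)² - 7*(-2)³))² = 10*(30 + (-6 + 4 - 7*(-8)))²/9 = 10*(30 + (-6 + 4 + 56))²/9 = 10*(30 + 54)²/9 = (10/9)*84² = (10/9)*7056 = 7840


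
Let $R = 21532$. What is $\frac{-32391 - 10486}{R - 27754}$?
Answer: $\frac{42877}{6222} \approx 6.8912$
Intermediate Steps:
$\frac{-32391 - 10486}{R - 27754} = \frac{-32391 - 10486}{21532 - 27754} = - \frac{42877}{-6222} = \left(-42877\right) \left(- \frac{1}{6222}\right) = \frac{42877}{6222}$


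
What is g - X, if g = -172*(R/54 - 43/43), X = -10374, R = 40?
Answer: 281302/27 ≈ 10419.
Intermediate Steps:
g = 1204/27 (g = -172*(40/54 - 43/43) = -172*(40*(1/54) - 43*1/43) = -172*(20/27 - 1) = -172*(-7/27) = 1204/27 ≈ 44.593)
g - X = 1204/27 - 1*(-10374) = 1204/27 + 10374 = 281302/27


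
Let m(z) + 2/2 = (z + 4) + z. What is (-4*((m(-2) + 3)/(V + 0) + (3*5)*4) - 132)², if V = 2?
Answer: 141376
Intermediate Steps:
m(z) = 3 + 2*z (m(z) = -1 + ((z + 4) + z) = -1 + ((4 + z) + z) = -1 + (4 + 2*z) = 3 + 2*z)
(-4*((m(-2) + 3)/(V + 0) + (3*5)*4) - 132)² = (-4*(((3 + 2*(-2)) + 3)/(2 + 0) + (3*5)*4) - 132)² = (-4*(((3 - 4) + 3)/2 + 15*4) - 132)² = (-4*((-1 + 3)*(½) + 60) - 132)² = (-4*(2*(½) + 60) - 132)² = (-4*(1 + 60) - 132)² = (-4*61 - 132)² = (-244 - 132)² = (-376)² = 141376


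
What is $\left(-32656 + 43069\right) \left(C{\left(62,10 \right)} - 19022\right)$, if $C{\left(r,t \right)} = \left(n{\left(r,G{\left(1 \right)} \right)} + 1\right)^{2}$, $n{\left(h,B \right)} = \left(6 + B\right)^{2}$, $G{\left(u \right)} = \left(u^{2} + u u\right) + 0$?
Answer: $-154081161$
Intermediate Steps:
$G{\left(u \right)} = 2 u^{2}$ ($G{\left(u \right)} = \left(u^{2} + u^{2}\right) + 0 = 2 u^{2} + 0 = 2 u^{2}$)
$C{\left(r,t \right)} = 4225$ ($C{\left(r,t \right)} = \left(\left(6 + 2 \cdot 1^{2}\right)^{2} + 1\right)^{2} = \left(\left(6 + 2 \cdot 1\right)^{2} + 1\right)^{2} = \left(\left(6 + 2\right)^{2} + 1\right)^{2} = \left(8^{2} + 1\right)^{2} = \left(64 + 1\right)^{2} = 65^{2} = 4225$)
$\left(-32656 + 43069\right) \left(C{\left(62,10 \right)} - 19022\right) = \left(-32656 + 43069\right) \left(4225 - 19022\right) = 10413 \left(-14797\right) = -154081161$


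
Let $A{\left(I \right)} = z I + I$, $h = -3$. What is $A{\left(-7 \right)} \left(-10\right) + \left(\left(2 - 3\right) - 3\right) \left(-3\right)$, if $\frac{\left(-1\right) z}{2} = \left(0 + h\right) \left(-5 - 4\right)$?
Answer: $-3698$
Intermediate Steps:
$z = -54$ ($z = - 2 \left(0 - 3\right) \left(-5 - 4\right) = - 2 \left(\left(-3\right) \left(-9\right)\right) = \left(-2\right) 27 = -54$)
$A{\left(I \right)} = - 53 I$ ($A{\left(I \right)} = - 54 I + I = - 53 I$)
$A{\left(-7 \right)} \left(-10\right) + \left(\left(2 - 3\right) - 3\right) \left(-3\right) = \left(-53\right) \left(-7\right) \left(-10\right) + \left(\left(2 - 3\right) - 3\right) \left(-3\right) = 371 \left(-10\right) + \left(\left(2 - 3\right) - 3\right) \left(-3\right) = -3710 + \left(-1 - 3\right) \left(-3\right) = -3710 - -12 = -3710 + 12 = -3698$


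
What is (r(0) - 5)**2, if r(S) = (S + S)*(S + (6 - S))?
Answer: 25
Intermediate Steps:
r(S) = 12*S (r(S) = (2*S)*6 = 12*S)
(r(0) - 5)**2 = (12*0 - 5)**2 = (0 - 5)**2 = (-5)**2 = 25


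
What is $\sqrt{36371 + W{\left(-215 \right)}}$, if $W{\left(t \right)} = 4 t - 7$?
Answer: $4 \sqrt{2219} \approx 188.43$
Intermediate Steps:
$W{\left(t \right)} = -7 + 4 t$
$\sqrt{36371 + W{\left(-215 \right)}} = \sqrt{36371 + \left(-7 + 4 \left(-215\right)\right)} = \sqrt{36371 - 867} = \sqrt{35504} = 4 \sqrt{2219}$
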